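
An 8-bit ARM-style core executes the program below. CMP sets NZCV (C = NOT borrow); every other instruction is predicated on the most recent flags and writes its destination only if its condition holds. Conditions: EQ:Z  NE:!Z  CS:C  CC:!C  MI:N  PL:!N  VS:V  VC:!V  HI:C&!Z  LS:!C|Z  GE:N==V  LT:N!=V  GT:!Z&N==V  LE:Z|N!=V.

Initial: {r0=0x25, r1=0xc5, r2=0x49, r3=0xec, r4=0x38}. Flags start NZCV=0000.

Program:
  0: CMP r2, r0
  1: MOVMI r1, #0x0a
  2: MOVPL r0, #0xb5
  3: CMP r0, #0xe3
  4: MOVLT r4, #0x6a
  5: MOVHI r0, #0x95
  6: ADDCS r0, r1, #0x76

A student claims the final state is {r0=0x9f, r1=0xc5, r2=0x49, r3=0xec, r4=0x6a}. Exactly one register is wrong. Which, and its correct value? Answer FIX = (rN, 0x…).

0: ✓ CMP  NZCV=0010
1: · MOVMI
2: ✓ MOVPL  r0←0xb5
3: ✓ CMP  NZCV=1000
4: ✓ MOVLT  r4←0x6a
5: · MOVHI
6: · ADDCS

FIX = (r0, 0xb5)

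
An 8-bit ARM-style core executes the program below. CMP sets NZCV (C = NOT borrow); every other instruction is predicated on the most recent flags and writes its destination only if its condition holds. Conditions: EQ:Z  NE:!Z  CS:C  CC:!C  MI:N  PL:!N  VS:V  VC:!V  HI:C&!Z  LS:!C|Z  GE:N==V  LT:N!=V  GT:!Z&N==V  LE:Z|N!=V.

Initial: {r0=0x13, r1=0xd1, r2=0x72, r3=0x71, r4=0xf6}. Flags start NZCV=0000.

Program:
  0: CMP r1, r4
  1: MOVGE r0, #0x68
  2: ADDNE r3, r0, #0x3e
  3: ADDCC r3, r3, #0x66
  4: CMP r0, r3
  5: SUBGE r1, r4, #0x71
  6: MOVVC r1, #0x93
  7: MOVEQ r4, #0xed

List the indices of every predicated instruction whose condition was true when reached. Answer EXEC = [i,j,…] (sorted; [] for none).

EXEC = [2,3,5,6]

[0] flags=1000 → (cmp)
[1] flags=1000 GE?F → skip
[2] flags=1000 NE?T → r3=0x51
[3] flags=1000 CC?T → r3=0xb7
[4] flags=0000 → (cmp)
[5] flags=0000 GE?T → r1=0x85
[6] flags=0000 VC?T → r1=0x93
[7] flags=0000 EQ?F → skip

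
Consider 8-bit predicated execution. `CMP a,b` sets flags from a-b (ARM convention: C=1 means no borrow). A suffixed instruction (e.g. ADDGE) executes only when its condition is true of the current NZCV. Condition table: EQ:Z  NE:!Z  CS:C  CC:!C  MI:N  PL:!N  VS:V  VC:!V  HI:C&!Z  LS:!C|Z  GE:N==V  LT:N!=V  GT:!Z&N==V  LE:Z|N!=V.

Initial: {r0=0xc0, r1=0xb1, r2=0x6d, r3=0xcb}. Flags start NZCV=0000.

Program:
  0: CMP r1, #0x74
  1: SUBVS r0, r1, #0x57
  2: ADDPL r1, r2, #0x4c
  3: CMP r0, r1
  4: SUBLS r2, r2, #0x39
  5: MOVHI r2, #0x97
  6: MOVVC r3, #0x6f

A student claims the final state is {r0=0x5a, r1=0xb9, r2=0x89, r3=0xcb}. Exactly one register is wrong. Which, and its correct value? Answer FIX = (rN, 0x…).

FIX = (r2, 0x34)

0: ✓ CMP  NZCV=0011
1: ✓ SUBVS  r0←0x5a
2: ✓ ADDPL  r1←0xb9
3: ✓ CMP  NZCV=1001
4: ✓ SUBLS  r2←0x34
5: · MOVHI
6: · MOVVC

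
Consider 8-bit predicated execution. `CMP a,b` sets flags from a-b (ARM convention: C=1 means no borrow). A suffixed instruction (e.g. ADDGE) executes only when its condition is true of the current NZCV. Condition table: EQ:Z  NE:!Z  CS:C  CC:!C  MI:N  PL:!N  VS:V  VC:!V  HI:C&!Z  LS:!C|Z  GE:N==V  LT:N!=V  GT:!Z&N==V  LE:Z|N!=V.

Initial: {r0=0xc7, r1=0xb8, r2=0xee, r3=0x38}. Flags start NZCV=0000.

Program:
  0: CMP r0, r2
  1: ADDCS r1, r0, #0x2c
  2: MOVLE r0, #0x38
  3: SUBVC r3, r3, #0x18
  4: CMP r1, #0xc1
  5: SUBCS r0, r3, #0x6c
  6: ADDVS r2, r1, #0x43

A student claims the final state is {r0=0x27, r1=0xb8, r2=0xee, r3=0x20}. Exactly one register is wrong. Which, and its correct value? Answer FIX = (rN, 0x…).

[0] flags=1000 → (cmp)
[1] flags=1000 CS?F → skip
[2] flags=1000 LE?T → r0=0x38
[3] flags=1000 VC?T → r3=0x20
[4] flags=1000 → (cmp)
[5] flags=1000 CS?F → skip
[6] flags=1000 VS?F → skip

FIX = (r0, 0x38)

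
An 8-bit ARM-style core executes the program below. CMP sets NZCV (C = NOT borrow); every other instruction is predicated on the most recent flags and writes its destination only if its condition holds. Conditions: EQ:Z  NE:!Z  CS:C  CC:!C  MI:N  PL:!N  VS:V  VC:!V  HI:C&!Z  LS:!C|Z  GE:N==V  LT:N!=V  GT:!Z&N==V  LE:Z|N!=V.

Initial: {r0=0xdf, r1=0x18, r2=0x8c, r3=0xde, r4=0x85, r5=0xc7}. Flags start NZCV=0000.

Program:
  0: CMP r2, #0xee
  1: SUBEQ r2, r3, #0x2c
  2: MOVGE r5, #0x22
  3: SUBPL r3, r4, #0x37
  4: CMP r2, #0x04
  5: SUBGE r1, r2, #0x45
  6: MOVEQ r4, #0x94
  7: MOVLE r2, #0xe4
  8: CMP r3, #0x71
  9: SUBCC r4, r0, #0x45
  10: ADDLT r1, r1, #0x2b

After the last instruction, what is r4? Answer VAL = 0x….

VAL = 0x85

0: ✓ CMP  NZCV=1000
1: · SUBEQ
2: · MOVGE
3: · SUBPL
4: ✓ CMP  NZCV=1010
5: · SUBGE
6: · MOVEQ
7: ✓ MOVLE  r2←0xe4
8: ✓ CMP  NZCV=0011
9: · SUBCC
10: ✓ ADDLT  r1←0x43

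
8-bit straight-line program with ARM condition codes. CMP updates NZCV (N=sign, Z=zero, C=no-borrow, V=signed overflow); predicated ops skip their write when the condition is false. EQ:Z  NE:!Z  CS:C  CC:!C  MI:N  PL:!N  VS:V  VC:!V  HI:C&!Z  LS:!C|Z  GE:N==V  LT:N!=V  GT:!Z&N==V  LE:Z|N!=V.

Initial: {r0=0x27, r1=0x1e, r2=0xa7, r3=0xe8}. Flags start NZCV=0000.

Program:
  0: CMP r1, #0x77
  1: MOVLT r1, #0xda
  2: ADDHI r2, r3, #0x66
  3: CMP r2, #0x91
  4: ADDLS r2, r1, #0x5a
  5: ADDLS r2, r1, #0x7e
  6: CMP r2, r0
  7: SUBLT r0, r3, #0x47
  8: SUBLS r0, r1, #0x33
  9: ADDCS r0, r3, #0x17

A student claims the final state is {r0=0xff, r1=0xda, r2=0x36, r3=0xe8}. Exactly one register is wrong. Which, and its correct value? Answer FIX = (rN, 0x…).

FIX = (r2, 0xa7)

0: ✓ CMP  NZCV=1000
1: ✓ MOVLT  r1←0xda
2: · ADDHI
3: ✓ CMP  NZCV=0010
4: · ADDLS
5: · ADDLS
6: ✓ CMP  NZCV=1010
7: ✓ SUBLT  r0←0xa1
8: · SUBLS
9: ✓ ADDCS  r0←0xff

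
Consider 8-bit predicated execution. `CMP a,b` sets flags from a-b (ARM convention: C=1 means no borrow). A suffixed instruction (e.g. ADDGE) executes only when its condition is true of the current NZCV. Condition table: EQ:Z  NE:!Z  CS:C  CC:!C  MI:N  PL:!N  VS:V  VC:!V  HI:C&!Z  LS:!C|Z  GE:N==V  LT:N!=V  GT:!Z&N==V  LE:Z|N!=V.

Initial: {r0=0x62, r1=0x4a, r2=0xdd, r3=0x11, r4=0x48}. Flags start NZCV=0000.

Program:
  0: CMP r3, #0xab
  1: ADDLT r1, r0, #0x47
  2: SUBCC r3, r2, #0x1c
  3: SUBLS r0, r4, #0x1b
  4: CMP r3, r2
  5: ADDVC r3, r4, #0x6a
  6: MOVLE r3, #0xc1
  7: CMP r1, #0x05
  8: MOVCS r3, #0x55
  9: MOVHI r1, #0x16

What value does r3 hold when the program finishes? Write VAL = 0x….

[0] flags=0000 → (cmp)
[1] flags=0000 LT?F → skip
[2] flags=0000 CC?T → r3=0xc1
[3] flags=0000 LS?T → r0=0x2d
[4] flags=1000 → (cmp)
[5] flags=1000 VC?T → r3=0xb2
[6] flags=1000 LE?T → r3=0xc1
[7] flags=0010 → (cmp)
[8] flags=0010 CS?T → r3=0x55
[9] flags=0010 HI?T → r1=0x16

VAL = 0x55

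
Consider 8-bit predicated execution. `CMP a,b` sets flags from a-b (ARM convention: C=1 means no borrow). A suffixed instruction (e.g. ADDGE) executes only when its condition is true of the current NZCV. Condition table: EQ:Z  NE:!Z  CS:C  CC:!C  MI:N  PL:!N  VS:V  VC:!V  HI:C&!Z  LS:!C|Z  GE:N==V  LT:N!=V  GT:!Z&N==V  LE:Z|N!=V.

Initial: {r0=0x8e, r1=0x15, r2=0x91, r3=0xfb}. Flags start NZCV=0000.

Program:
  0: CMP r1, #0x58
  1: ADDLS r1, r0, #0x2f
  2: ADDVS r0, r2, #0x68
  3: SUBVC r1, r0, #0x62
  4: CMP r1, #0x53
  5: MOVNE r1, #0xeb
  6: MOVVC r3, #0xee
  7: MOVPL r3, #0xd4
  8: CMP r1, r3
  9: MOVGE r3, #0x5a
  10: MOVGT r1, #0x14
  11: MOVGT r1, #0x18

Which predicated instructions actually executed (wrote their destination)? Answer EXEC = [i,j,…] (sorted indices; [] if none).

[0] flags=1000 → (cmp)
[1] flags=1000 LS?T → r1=0xbd
[2] flags=1000 VS?F → skip
[3] flags=1000 VC?T → r1=0x2c
[4] flags=1000 → (cmp)
[5] flags=1000 NE?T → r1=0xeb
[6] flags=1000 VC?T → r3=0xee
[7] flags=1000 PL?F → skip
[8] flags=1000 → (cmp)
[9] flags=1000 GE?F → skip
[10] flags=1000 GT?F → skip
[11] flags=1000 GT?F → skip

EXEC = [1,3,5,6]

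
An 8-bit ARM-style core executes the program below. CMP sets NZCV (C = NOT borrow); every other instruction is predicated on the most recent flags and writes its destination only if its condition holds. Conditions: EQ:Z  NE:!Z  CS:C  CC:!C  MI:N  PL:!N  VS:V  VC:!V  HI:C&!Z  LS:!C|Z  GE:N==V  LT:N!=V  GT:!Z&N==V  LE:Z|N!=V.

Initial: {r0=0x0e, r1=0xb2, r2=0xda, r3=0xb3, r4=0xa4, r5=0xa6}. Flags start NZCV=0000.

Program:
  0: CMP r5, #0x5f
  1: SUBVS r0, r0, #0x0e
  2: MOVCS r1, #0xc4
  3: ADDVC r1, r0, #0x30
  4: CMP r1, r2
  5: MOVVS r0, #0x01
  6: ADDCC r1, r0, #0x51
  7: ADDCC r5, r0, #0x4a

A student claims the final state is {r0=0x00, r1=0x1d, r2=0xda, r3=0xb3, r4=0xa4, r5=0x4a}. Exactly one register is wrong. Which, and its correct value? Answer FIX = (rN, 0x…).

0: ✓ CMP  NZCV=0011
1: ✓ SUBVS  r0←0x00
2: ✓ MOVCS  r1←0xc4
3: · ADDVC
4: ✓ CMP  NZCV=1000
5: · MOVVS
6: ✓ ADDCC  r1←0x51
7: ✓ ADDCC  r5←0x4a

FIX = (r1, 0x51)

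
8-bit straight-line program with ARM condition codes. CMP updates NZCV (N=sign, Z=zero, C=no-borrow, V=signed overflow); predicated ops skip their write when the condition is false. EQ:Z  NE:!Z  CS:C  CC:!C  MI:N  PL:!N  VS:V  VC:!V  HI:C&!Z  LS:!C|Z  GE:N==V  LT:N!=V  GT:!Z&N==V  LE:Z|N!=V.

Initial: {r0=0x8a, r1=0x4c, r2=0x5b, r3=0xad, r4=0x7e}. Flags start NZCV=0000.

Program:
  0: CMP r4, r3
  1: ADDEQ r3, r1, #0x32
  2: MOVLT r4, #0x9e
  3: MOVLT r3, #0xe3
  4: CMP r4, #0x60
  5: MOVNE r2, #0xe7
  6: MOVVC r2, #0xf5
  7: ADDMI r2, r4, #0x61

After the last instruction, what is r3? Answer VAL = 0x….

[0] flags=1001 → (cmp)
[1] flags=1001 EQ?F → skip
[2] flags=1001 LT?F → skip
[3] flags=1001 LT?F → skip
[4] flags=0010 → (cmp)
[5] flags=0010 NE?T → r2=0xe7
[6] flags=0010 VC?T → r2=0xf5
[7] flags=0010 MI?F → skip

VAL = 0xad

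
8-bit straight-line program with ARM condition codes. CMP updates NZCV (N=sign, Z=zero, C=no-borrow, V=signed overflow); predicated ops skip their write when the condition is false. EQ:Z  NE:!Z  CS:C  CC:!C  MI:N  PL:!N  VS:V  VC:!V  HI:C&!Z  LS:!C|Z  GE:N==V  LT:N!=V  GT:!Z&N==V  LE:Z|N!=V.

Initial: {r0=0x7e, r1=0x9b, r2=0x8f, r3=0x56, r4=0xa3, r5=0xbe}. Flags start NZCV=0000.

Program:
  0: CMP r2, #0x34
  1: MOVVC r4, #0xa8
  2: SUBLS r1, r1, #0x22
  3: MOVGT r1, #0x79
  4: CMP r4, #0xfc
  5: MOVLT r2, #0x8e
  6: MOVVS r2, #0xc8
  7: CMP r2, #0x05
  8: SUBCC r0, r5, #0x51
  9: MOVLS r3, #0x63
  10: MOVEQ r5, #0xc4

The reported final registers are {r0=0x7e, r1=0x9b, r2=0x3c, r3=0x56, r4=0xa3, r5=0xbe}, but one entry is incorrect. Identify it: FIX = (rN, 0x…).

[0] flags=0011 → (cmp)
[1] flags=0011 VC?F → skip
[2] flags=0011 LS?F → skip
[3] flags=0011 GT?F → skip
[4] flags=1000 → (cmp)
[5] flags=1000 LT?T → r2=0x8e
[6] flags=1000 VS?F → skip
[7] flags=1010 → (cmp)
[8] flags=1010 CC?F → skip
[9] flags=1010 LS?F → skip
[10] flags=1010 EQ?F → skip

FIX = (r2, 0x8e)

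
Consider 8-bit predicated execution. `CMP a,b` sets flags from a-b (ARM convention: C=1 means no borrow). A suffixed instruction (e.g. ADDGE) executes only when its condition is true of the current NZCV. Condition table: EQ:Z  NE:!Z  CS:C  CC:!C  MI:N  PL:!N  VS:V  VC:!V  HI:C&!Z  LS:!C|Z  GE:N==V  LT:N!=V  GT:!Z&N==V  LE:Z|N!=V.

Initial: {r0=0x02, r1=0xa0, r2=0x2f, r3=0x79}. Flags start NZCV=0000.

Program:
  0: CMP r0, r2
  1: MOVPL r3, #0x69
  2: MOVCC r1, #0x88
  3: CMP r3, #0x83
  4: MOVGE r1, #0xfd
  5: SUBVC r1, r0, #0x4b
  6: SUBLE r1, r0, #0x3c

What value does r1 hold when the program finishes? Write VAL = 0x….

VAL = 0xfd

[0] flags=1000 → (cmp)
[1] flags=1000 PL?F → skip
[2] flags=1000 CC?T → r1=0x88
[3] flags=1001 → (cmp)
[4] flags=1001 GE?T → r1=0xfd
[5] flags=1001 VC?F → skip
[6] flags=1001 LE?F → skip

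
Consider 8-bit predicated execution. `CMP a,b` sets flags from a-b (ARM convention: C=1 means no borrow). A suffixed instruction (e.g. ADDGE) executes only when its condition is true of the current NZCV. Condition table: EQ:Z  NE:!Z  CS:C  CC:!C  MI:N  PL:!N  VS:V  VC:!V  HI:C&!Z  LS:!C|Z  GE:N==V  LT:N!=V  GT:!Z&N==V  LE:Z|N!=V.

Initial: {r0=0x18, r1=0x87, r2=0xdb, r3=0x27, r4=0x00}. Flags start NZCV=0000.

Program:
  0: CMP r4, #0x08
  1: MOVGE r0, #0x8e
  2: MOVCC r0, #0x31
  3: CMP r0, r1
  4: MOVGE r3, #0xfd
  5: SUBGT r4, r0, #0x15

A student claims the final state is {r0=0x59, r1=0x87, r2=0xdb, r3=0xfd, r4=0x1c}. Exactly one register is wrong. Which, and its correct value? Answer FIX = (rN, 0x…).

0: ✓ CMP  NZCV=1000
1: · MOVGE
2: ✓ MOVCC  r0←0x31
3: ✓ CMP  NZCV=1001
4: ✓ MOVGE  r3←0xfd
5: ✓ SUBGT  r4←0x1c

FIX = (r0, 0x31)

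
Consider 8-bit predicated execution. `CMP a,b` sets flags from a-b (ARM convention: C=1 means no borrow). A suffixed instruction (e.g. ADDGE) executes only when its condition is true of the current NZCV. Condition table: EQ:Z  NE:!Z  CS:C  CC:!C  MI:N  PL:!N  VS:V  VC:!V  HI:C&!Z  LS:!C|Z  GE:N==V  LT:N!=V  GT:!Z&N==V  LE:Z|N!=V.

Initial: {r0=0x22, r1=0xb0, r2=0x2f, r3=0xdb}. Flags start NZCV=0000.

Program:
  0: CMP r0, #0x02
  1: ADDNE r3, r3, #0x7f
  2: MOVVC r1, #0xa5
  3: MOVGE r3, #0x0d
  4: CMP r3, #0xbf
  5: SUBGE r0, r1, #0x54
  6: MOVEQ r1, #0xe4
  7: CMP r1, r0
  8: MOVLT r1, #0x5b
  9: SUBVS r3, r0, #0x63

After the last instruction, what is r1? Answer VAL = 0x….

VAL = 0x5b

0: ✓ CMP  NZCV=0010
1: ✓ ADDNE  r3←0x5a
2: ✓ MOVVC  r1←0xa5
3: ✓ MOVGE  r3←0x0d
4: ✓ CMP  NZCV=0000
5: ✓ SUBGE  r0←0x51
6: · MOVEQ
7: ✓ CMP  NZCV=0011
8: ✓ MOVLT  r1←0x5b
9: ✓ SUBVS  r3←0xee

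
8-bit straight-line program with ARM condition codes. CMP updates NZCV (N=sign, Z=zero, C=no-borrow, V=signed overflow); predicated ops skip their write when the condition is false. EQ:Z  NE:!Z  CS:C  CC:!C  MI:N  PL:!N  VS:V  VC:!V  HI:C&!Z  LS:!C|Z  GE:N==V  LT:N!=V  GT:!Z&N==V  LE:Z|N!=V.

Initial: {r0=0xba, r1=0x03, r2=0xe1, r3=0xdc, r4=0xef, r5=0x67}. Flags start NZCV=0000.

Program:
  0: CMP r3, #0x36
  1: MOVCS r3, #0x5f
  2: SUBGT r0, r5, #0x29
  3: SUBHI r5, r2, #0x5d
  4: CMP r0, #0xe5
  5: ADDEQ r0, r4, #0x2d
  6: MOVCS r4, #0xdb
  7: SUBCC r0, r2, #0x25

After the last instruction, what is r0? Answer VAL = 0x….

VAL = 0xbc

[0] flags=1010 → (cmp)
[1] flags=1010 CS?T → r3=0x5f
[2] flags=1010 GT?F → skip
[3] flags=1010 HI?T → r5=0x84
[4] flags=1000 → (cmp)
[5] flags=1000 EQ?F → skip
[6] flags=1000 CS?F → skip
[7] flags=1000 CC?T → r0=0xbc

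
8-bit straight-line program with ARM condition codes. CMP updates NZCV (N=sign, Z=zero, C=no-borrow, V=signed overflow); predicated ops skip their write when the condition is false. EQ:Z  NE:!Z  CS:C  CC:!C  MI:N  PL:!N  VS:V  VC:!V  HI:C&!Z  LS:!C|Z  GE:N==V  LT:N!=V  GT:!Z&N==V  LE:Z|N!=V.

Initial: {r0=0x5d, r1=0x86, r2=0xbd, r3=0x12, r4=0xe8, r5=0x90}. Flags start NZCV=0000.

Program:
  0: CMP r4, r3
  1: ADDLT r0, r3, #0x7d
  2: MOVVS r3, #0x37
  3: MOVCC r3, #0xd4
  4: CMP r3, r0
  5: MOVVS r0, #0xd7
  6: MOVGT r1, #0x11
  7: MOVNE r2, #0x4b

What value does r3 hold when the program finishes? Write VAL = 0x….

[0] flags=1010 → (cmp)
[1] flags=1010 LT?T → r0=0x8f
[2] flags=1010 VS?F → skip
[3] flags=1010 CC?F → skip
[4] flags=1001 → (cmp)
[5] flags=1001 VS?T → r0=0xd7
[6] flags=1001 GT?T → r1=0x11
[7] flags=1001 NE?T → r2=0x4b

VAL = 0x12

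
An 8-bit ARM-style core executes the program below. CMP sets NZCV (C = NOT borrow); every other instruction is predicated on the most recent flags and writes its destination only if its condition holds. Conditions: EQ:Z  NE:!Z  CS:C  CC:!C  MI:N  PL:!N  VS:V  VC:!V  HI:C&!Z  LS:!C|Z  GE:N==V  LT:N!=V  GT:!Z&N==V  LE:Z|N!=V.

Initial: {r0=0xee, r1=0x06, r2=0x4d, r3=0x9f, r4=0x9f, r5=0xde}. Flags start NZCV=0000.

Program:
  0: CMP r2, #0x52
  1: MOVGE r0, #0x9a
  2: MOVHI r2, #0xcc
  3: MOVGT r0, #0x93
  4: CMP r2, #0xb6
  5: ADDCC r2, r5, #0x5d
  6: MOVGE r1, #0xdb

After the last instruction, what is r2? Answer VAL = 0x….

[0] flags=1000 → (cmp)
[1] flags=1000 GE?F → skip
[2] flags=1000 HI?F → skip
[3] flags=1000 GT?F → skip
[4] flags=1001 → (cmp)
[5] flags=1001 CC?T → r2=0x3b
[6] flags=1001 GE?T → r1=0xdb

VAL = 0x3b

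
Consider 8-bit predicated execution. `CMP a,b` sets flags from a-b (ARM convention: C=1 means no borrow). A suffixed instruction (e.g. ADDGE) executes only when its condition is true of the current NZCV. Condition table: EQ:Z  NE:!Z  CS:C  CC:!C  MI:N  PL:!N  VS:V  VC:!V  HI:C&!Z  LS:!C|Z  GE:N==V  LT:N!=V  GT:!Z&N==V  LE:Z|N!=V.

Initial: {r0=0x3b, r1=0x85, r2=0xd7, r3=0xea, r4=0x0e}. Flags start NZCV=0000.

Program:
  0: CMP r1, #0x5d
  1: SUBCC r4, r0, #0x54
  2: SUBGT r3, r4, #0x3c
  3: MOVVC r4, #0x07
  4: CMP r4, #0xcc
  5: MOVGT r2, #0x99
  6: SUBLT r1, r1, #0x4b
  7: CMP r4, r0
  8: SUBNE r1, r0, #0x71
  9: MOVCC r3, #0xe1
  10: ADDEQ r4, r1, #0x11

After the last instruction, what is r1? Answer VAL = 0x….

VAL = 0xca

[0] flags=0011 → (cmp)
[1] flags=0011 CC?F → skip
[2] flags=0011 GT?F → skip
[3] flags=0011 VC?F → skip
[4] flags=0000 → (cmp)
[5] flags=0000 GT?T → r2=0x99
[6] flags=0000 LT?F → skip
[7] flags=1000 → (cmp)
[8] flags=1000 NE?T → r1=0xca
[9] flags=1000 CC?T → r3=0xe1
[10] flags=1000 EQ?F → skip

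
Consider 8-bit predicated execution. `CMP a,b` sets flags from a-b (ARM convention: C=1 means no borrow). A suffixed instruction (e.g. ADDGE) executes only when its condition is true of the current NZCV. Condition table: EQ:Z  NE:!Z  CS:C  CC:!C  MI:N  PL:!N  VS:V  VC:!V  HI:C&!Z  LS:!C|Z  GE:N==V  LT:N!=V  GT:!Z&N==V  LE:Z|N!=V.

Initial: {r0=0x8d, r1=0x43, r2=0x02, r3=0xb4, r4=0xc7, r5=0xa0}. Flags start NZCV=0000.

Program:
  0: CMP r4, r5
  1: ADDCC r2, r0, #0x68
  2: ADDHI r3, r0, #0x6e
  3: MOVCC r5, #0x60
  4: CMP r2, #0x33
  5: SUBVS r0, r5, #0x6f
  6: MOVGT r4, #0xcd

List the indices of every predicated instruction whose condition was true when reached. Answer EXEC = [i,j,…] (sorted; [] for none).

0: ✓ CMP  NZCV=0010
1: · ADDCC
2: ✓ ADDHI  r3←0xfb
3: · MOVCC
4: ✓ CMP  NZCV=1000
5: · SUBVS
6: · MOVGT

EXEC = [2]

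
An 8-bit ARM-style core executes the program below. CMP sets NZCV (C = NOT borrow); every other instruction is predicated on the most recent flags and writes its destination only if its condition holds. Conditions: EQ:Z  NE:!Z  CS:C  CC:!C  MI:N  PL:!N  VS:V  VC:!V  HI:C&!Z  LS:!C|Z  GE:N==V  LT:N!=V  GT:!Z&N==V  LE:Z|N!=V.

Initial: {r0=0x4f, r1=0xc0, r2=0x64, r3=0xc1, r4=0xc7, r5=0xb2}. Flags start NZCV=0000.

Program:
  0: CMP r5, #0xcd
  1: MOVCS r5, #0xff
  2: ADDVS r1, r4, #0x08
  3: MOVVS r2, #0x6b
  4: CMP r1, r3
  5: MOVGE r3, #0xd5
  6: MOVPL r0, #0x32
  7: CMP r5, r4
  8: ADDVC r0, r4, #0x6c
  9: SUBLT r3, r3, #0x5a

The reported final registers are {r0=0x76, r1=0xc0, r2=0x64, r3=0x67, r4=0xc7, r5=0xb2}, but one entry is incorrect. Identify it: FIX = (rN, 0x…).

0: ✓ CMP  NZCV=1000
1: · MOVCS
2: · ADDVS
3: · MOVVS
4: ✓ CMP  NZCV=1000
5: · MOVGE
6: · MOVPL
7: ✓ CMP  NZCV=1000
8: ✓ ADDVC  r0←0x33
9: ✓ SUBLT  r3←0x67

FIX = (r0, 0x33)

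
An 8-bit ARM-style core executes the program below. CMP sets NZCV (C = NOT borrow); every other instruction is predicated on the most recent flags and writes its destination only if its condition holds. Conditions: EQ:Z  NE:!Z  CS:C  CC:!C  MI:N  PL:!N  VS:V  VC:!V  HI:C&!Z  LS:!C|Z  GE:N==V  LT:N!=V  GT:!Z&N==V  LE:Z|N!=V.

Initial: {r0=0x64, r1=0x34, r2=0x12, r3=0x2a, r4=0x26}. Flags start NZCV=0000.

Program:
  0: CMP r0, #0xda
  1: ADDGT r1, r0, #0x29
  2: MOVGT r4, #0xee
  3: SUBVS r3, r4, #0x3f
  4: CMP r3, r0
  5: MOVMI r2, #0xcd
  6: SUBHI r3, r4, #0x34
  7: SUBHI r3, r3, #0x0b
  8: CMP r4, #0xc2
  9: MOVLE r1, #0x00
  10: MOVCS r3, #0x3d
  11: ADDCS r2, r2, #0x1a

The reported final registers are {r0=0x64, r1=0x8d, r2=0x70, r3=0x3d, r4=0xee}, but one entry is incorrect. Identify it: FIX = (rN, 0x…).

[0] flags=1001 → (cmp)
[1] flags=1001 GT?T → r1=0x8d
[2] flags=1001 GT?T → r4=0xee
[3] flags=1001 VS?T → r3=0xaf
[4] flags=0011 → (cmp)
[5] flags=0011 MI?F → skip
[6] flags=0011 HI?T → r3=0xba
[7] flags=0011 HI?T → r3=0xaf
[8] flags=0010 → (cmp)
[9] flags=0010 LE?F → skip
[10] flags=0010 CS?T → r3=0x3d
[11] flags=0010 CS?T → r2=0x2c

FIX = (r2, 0x2c)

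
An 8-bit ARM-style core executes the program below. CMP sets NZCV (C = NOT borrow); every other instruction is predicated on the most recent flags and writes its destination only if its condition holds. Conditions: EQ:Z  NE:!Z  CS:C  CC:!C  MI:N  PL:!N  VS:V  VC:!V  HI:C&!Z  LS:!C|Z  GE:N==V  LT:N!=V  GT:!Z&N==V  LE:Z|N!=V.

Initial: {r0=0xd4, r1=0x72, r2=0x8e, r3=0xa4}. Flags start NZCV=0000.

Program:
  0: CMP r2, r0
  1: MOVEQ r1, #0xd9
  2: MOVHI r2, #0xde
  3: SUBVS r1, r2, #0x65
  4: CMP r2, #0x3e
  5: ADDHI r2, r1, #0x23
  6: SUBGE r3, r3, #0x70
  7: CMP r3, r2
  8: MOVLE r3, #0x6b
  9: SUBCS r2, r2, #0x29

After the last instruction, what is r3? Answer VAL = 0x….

VAL = 0xa4

0: ✓ CMP  NZCV=1000
1: · MOVEQ
2: · MOVHI
3: · SUBVS
4: ✓ CMP  NZCV=0011
5: ✓ ADDHI  r2←0x95
6: · SUBGE
7: ✓ CMP  NZCV=0010
8: · MOVLE
9: ✓ SUBCS  r2←0x6c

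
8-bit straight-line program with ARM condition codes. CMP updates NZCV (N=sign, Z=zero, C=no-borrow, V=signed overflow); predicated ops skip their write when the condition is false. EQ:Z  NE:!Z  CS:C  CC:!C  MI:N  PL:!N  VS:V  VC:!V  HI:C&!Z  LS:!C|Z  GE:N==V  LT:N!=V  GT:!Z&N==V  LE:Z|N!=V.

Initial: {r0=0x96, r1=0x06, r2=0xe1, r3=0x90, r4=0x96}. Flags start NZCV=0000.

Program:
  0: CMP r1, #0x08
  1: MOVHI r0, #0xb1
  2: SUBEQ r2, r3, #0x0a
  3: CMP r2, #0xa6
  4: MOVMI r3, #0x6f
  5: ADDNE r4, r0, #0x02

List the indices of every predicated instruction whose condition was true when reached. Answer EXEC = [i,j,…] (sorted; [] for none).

EXEC = [5]

0: ✓ CMP  NZCV=1000
1: · MOVHI
2: · SUBEQ
3: ✓ CMP  NZCV=0010
4: · MOVMI
5: ✓ ADDNE  r4←0x98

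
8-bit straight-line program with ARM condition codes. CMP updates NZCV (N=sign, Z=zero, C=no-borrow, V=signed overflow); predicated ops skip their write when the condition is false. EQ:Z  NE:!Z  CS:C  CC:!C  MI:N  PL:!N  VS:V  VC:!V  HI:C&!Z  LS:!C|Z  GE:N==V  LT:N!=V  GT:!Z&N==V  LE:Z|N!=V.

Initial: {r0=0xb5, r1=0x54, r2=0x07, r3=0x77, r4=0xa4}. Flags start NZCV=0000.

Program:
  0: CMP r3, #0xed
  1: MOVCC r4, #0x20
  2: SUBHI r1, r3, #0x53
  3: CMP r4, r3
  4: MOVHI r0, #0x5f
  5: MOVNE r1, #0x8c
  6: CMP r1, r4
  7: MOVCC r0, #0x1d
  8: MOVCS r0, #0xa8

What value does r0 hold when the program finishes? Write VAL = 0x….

VAL = 0xa8

[0] flags=1001 → (cmp)
[1] flags=1001 CC?T → r4=0x20
[2] flags=1001 HI?F → skip
[3] flags=1000 → (cmp)
[4] flags=1000 HI?F → skip
[5] flags=1000 NE?T → r1=0x8c
[6] flags=0011 → (cmp)
[7] flags=0011 CC?F → skip
[8] flags=0011 CS?T → r0=0xa8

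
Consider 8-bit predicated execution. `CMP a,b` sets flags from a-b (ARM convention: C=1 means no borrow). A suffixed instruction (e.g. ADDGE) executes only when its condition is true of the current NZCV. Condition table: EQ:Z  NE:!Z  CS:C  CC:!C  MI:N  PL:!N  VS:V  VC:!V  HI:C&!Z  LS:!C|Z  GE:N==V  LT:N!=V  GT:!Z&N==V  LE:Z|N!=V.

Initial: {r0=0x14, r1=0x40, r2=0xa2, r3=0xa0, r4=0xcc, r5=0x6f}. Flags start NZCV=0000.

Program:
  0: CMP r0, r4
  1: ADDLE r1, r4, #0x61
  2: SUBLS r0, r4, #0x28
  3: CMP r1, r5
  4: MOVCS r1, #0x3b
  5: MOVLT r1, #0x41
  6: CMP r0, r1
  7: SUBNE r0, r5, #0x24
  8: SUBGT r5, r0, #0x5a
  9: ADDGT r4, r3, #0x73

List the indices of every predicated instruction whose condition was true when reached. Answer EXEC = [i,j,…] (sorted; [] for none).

EXEC = [2,5,7]

0: ✓ CMP  NZCV=0000
1: · ADDLE
2: ✓ SUBLS  r0←0xa4
3: ✓ CMP  NZCV=1000
4: · MOVCS
5: ✓ MOVLT  r1←0x41
6: ✓ CMP  NZCV=0011
7: ✓ SUBNE  r0←0x4b
8: · SUBGT
9: · ADDGT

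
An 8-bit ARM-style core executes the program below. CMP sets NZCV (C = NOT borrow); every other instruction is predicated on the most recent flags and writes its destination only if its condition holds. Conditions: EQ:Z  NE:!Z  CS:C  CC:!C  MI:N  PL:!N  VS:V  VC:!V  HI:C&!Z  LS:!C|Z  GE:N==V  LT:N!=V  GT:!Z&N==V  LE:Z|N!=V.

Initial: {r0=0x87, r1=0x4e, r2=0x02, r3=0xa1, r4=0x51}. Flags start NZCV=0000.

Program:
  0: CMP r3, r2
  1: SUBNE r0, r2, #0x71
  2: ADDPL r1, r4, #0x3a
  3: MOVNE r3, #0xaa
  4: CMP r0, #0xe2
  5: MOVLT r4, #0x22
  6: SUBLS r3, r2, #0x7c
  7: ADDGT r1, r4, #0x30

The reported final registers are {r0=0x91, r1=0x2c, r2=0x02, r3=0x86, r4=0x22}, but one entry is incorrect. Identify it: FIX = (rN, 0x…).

FIX = (r1, 0x4e)

[0] flags=1010 → (cmp)
[1] flags=1010 NE?T → r0=0x91
[2] flags=1010 PL?F → skip
[3] flags=1010 NE?T → r3=0xaa
[4] flags=1000 → (cmp)
[5] flags=1000 LT?T → r4=0x22
[6] flags=1000 LS?T → r3=0x86
[7] flags=1000 GT?F → skip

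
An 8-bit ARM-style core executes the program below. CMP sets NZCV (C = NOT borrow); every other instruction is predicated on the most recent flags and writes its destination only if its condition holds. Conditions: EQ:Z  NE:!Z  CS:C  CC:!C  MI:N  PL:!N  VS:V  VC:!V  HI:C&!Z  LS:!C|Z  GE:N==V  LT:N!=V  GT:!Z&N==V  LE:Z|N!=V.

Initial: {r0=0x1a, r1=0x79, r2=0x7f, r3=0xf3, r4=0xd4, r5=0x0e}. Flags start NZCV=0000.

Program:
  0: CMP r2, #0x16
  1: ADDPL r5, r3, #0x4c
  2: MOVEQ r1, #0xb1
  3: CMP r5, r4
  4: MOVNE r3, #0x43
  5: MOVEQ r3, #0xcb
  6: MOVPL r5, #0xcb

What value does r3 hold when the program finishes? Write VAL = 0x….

0: ✓ CMP  NZCV=0010
1: ✓ ADDPL  r5←0x3f
2: · MOVEQ
3: ✓ CMP  NZCV=0000
4: ✓ MOVNE  r3←0x43
5: · MOVEQ
6: ✓ MOVPL  r5←0xcb

VAL = 0x43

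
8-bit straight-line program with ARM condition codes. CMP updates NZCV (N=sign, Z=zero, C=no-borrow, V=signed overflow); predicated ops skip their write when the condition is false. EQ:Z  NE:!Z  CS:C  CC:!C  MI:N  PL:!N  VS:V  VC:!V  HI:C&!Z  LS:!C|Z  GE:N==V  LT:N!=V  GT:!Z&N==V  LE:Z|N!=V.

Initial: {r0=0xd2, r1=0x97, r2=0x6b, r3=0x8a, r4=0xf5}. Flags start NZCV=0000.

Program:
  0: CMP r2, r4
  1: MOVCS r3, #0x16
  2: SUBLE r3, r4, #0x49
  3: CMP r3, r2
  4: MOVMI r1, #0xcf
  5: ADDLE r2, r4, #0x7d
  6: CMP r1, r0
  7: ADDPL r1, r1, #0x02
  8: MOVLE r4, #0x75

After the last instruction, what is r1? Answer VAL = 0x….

VAL = 0x97

0: ✓ CMP  NZCV=0000
1: · MOVCS
2: · SUBLE
3: ✓ CMP  NZCV=0011
4: · MOVMI
5: ✓ ADDLE  r2←0x72
6: ✓ CMP  NZCV=1000
7: · ADDPL
8: ✓ MOVLE  r4←0x75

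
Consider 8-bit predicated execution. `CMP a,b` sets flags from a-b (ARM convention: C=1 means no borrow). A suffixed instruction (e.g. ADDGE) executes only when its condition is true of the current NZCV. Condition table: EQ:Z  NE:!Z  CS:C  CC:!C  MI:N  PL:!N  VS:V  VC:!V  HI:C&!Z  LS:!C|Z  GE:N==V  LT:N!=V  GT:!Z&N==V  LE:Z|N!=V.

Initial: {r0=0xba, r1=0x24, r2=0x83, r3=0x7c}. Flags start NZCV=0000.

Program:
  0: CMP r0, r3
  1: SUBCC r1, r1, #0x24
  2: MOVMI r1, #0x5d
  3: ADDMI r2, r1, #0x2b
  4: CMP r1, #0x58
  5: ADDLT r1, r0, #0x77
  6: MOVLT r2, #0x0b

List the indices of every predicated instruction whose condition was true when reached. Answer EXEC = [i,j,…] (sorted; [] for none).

0: ✓ CMP  NZCV=0011
1: · SUBCC
2: · MOVMI
3: · ADDMI
4: ✓ CMP  NZCV=1000
5: ✓ ADDLT  r1←0x31
6: ✓ MOVLT  r2←0x0b

EXEC = [5,6]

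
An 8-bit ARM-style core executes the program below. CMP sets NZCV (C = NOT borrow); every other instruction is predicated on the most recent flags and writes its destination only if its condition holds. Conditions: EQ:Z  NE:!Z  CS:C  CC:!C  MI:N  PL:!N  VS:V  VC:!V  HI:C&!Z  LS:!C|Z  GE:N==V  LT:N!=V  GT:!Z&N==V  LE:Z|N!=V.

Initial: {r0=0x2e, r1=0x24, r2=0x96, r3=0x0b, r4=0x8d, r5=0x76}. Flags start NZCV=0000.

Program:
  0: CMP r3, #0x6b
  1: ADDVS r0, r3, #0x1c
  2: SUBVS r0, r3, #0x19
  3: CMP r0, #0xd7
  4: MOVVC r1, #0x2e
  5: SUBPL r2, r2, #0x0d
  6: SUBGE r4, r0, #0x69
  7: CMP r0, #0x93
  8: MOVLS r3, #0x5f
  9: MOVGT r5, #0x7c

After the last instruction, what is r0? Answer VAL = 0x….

VAL = 0x2e

0: ✓ CMP  NZCV=1000
1: · ADDVS
2: · SUBVS
3: ✓ CMP  NZCV=0000
4: ✓ MOVVC  r1←0x2e
5: ✓ SUBPL  r2←0x89
6: ✓ SUBGE  r4←0xc5
7: ✓ CMP  NZCV=1001
8: ✓ MOVLS  r3←0x5f
9: ✓ MOVGT  r5←0x7c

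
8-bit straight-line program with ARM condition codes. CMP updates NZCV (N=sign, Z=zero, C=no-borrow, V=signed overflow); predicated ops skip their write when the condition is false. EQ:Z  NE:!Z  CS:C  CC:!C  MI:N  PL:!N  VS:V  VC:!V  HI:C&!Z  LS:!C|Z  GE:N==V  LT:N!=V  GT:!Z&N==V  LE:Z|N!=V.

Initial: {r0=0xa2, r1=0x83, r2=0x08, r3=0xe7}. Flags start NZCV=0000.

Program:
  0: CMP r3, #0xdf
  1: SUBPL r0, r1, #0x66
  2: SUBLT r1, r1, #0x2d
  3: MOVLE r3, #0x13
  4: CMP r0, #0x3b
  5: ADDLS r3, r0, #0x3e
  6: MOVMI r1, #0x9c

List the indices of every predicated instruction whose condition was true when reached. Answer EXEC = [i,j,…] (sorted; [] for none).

0: ✓ CMP  NZCV=0010
1: ✓ SUBPL  r0←0x1d
2: · SUBLT
3: · MOVLE
4: ✓ CMP  NZCV=1000
5: ✓ ADDLS  r3←0x5b
6: ✓ MOVMI  r1←0x9c

EXEC = [1,5,6]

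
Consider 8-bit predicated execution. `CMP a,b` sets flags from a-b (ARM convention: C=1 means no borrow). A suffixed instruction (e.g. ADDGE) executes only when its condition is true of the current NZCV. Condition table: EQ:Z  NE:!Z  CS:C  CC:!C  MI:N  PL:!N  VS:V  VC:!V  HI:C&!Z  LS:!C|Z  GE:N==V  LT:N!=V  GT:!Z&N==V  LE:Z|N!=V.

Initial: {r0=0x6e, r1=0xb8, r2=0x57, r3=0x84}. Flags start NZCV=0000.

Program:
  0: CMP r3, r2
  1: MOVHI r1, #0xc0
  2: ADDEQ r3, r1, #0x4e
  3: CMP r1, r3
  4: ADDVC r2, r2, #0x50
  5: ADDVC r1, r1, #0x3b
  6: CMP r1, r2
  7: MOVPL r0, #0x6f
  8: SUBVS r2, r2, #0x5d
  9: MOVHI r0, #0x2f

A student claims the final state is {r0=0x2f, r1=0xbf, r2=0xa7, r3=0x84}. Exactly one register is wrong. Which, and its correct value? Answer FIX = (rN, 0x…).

0: ✓ CMP  NZCV=0011
1: ✓ MOVHI  r1←0xc0
2: · ADDEQ
3: ✓ CMP  NZCV=0010
4: ✓ ADDVC  r2←0xa7
5: ✓ ADDVC  r1←0xfb
6: ✓ CMP  NZCV=0010
7: ✓ MOVPL  r0←0x6f
8: · SUBVS
9: ✓ MOVHI  r0←0x2f

FIX = (r1, 0xfb)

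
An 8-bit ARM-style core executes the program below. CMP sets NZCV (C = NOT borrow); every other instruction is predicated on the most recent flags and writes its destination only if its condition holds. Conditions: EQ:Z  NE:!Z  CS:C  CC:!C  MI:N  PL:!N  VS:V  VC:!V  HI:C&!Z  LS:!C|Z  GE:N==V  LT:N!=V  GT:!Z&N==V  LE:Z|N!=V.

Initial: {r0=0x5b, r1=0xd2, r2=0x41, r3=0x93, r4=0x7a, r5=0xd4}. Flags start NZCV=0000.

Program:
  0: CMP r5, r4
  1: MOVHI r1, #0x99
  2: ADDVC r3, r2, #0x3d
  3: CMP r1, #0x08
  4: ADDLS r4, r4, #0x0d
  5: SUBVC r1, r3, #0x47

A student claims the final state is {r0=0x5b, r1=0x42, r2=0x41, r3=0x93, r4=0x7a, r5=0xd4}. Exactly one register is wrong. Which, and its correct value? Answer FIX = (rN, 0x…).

[0] flags=0011 → (cmp)
[1] flags=0011 HI?T → r1=0x99
[2] flags=0011 VC?F → skip
[3] flags=1010 → (cmp)
[4] flags=1010 LS?F → skip
[5] flags=1010 VC?T → r1=0x4c

FIX = (r1, 0x4c)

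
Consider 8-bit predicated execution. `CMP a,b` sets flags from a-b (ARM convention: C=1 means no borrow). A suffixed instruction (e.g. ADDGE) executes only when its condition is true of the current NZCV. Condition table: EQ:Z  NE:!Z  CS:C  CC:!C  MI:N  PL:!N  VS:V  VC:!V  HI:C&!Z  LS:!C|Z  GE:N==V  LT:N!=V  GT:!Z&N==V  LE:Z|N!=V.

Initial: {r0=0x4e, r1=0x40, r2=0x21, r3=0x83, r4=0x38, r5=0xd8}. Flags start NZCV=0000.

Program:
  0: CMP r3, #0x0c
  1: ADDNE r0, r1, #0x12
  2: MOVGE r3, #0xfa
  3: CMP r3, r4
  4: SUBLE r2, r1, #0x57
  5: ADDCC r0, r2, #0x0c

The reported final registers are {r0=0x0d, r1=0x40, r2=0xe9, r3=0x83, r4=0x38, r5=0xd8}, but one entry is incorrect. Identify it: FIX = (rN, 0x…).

FIX = (r0, 0x52)

[0] flags=0011 → (cmp)
[1] flags=0011 NE?T → r0=0x52
[2] flags=0011 GE?F → skip
[3] flags=0011 → (cmp)
[4] flags=0011 LE?T → r2=0xe9
[5] flags=0011 CC?F → skip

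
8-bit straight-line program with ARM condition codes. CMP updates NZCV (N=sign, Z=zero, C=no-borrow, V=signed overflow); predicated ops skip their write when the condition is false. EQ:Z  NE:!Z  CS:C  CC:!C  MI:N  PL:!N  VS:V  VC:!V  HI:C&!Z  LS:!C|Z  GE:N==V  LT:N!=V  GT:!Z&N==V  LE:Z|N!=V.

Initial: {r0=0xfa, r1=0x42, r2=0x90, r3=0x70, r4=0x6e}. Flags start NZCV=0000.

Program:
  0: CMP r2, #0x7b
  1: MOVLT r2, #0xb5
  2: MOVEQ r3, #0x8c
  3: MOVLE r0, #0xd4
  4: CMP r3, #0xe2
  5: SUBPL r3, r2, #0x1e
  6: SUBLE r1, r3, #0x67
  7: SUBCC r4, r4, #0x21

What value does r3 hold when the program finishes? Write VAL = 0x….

[0] flags=0011 → (cmp)
[1] flags=0011 LT?T → r2=0xb5
[2] flags=0011 EQ?F → skip
[3] flags=0011 LE?T → r0=0xd4
[4] flags=1001 → (cmp)
[5] flags=1001 PL?F → skip
[6] flags=1001 LE?F → skip
[7] flags=1001 CC?T → r4=0x4d

VAL = 0x70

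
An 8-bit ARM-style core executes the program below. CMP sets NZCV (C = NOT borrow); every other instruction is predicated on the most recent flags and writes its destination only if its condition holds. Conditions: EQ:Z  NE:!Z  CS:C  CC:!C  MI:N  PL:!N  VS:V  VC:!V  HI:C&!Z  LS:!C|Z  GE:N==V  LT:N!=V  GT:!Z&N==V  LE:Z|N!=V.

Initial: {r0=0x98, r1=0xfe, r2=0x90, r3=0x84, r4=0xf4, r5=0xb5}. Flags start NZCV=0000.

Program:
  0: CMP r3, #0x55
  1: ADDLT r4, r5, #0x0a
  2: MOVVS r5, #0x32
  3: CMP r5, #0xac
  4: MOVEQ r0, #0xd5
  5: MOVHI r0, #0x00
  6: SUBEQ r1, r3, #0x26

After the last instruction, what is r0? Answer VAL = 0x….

VAL = 0x98

[0] flags=0011 → (cmp)
[1] flags=0011 LT?T → r4=0xbf
[2] flags=0011 VS?T → r5=0x32
[3] flags=1001 → (cmp)
[4] flags=1001 EQ?F → skip
[5] flags=1001 HI?F → skip
[6] flags=1001 EQ?F → skip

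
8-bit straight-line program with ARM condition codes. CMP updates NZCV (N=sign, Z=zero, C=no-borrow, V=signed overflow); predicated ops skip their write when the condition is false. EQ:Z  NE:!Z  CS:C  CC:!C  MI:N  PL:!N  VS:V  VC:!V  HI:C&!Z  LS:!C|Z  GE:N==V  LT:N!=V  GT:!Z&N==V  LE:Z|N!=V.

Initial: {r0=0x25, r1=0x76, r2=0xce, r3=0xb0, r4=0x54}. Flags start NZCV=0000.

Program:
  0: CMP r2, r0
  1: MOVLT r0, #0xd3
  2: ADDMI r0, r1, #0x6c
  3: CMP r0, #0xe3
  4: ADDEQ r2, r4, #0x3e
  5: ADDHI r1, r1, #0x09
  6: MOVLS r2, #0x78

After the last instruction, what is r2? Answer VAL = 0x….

VAL = 0x78

[0] flags=1010 → (cmp)
[1] flags=1010 LT?T → r0=0xd3
[2] flags=1010 MI?T → r0=0xe2
[3] flags=1000 → (cmp)
[4] flags=1000 EQ?F → skip
[5] flags=1000 HI?F → skip
[6] flags=1000 LS?T → r2=0x78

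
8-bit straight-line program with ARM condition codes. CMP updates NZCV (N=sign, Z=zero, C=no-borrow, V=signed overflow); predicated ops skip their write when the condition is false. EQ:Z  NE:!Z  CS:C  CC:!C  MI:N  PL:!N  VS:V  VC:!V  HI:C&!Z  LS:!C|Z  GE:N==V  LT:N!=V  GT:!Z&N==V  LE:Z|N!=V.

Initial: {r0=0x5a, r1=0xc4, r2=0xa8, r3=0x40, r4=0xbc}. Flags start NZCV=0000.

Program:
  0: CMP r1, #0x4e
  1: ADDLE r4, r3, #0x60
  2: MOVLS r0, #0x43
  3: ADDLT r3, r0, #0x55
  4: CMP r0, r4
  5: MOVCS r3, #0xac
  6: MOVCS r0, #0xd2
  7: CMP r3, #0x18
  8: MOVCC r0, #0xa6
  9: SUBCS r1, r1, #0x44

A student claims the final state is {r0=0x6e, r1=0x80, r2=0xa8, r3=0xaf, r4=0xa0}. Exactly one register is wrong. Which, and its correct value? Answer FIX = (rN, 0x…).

0: ✓ CMP  NZCV=0011
1: ✓ ADDLE  r4←0xa0
2: · MOVLS
3: ✓ ADDLT  r3←0xaf
4: ✓ CMP  NZCV=1001
5: · MOVCS
6: · MOVCS
7: ✓ CMP  NZCV=1010
8: · MOVCC
9: ✓ SUBCS  r1←0x80

FIX = (r0, 0x5a)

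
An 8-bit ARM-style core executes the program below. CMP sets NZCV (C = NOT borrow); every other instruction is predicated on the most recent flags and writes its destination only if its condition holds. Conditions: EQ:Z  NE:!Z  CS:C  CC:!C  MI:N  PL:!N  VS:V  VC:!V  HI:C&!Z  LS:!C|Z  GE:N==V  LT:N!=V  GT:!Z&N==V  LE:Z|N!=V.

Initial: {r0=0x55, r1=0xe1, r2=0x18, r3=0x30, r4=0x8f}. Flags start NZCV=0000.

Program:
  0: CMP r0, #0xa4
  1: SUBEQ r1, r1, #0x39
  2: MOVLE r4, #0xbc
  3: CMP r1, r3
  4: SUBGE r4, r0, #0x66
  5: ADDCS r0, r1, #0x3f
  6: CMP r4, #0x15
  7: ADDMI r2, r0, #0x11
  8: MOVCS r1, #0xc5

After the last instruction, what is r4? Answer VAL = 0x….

0: ✓ CMP  NZCV=1001
1: · SUBEQ
2: · MOVLE
3: ✓ CMP  NZCV=1010
4: · SUBGE
5: ✓ ADDCS  r0←0x20
6: ✓ CMP  NZCV=0011
7: · ADDMI
8: ✓ MOVCS  r1←0xc5

VAL = 0x8f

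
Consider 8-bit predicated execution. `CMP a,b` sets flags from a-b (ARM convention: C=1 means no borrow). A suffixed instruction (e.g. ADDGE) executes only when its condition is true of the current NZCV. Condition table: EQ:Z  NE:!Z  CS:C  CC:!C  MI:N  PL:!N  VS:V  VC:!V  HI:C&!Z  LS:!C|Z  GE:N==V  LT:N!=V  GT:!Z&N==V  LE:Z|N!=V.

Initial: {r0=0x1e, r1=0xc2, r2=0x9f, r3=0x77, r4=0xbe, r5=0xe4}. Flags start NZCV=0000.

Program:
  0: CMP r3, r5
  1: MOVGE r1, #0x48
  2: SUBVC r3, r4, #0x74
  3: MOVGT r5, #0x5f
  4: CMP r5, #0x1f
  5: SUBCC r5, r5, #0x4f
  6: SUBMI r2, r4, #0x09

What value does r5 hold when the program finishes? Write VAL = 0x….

VAL = 0x5f

0: ✓ CMP  NZCV=1001
1: ✓ MOVGE  r1←0x48
2: · SUBVC
3: ✓ MOVGT  r5←0x5f
4: ✓ CMP  NZCV=0010
5: · SUBCC
6: · SUBMI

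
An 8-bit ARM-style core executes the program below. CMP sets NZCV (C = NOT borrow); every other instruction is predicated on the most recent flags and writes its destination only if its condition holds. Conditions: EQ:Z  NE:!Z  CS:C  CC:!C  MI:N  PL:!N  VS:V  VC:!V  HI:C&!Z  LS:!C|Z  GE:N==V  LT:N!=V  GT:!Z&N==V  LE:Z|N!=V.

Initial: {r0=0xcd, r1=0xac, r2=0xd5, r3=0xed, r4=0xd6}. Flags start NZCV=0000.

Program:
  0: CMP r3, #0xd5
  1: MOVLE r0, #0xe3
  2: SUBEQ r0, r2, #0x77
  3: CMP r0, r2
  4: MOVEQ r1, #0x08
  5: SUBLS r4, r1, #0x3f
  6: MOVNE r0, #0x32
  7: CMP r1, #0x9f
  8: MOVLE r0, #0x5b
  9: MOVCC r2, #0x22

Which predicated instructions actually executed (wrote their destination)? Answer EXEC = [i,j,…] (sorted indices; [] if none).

[0] flags=0010 → (cmp)
[1] flags=0010 LE?F → skip
[2] flags=0010 EQ?F → skip
[3] flags=1000 → (cmp)
[4] flags=1000 EQ?F → skip
[5] flags=1000 LS?T → r4=0x6d
[6] flags=1000 NE?T → r0=0x32
[7] flags=0010 → (cmp)
[8] flags=0010 LE?F → skip
[9] flags=0010 CC?F → skip

EXEC = [5,6]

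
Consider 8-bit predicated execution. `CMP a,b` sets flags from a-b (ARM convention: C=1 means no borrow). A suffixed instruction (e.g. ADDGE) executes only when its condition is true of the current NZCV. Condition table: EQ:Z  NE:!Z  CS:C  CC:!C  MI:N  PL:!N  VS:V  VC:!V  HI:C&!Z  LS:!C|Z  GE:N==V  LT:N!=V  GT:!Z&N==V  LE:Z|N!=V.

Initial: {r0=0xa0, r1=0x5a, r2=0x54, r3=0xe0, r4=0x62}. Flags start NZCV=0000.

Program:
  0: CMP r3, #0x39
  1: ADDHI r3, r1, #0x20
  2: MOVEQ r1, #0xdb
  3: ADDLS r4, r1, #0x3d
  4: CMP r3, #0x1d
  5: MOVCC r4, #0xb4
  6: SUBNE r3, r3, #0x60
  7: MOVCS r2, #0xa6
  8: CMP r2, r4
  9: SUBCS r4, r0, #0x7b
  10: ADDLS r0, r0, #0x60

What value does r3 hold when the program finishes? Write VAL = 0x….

VAL = 0x1a

0: ✓ CMP  NZCV=1010
1: ✓ ADDHI  r3←0x7a
2: · MOVEQ
3: · ADDLS
4: ✓ CMP  NZCV=0010
5: · MOVCC
6: ✓ SUBNE  r3←0x1a
7: ✓ MOVCS  r2←0xa6
8: ✓ CMP  NZCV=0011
9: ✓ SUBCS  r4←0x25
10: · ADDLS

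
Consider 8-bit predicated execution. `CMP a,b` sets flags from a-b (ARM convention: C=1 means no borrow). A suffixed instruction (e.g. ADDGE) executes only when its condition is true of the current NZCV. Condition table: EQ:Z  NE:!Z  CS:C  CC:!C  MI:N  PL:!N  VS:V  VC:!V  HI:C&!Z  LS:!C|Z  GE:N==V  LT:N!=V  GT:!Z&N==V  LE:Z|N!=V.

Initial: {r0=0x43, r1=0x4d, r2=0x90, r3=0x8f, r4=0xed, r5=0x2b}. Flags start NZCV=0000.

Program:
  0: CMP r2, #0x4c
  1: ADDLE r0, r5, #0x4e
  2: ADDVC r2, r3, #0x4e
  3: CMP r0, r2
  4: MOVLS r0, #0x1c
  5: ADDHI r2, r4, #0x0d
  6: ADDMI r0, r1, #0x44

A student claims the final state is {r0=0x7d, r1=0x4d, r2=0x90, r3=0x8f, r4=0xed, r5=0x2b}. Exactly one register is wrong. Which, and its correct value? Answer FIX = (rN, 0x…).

[0] flags=0011 → (cmp)
[1] flags=0011 LE?T → r0=0x79
[2] flags=0011 VC?F → skip
[3] flags=1001 → (cmp)
[4] flags=1001 LS?T → r0=0x1c
[5] flags=1001 HI?F → skip
[6] flags=1001 MI?T → r0=0x91

FIX = (r0, 0x91)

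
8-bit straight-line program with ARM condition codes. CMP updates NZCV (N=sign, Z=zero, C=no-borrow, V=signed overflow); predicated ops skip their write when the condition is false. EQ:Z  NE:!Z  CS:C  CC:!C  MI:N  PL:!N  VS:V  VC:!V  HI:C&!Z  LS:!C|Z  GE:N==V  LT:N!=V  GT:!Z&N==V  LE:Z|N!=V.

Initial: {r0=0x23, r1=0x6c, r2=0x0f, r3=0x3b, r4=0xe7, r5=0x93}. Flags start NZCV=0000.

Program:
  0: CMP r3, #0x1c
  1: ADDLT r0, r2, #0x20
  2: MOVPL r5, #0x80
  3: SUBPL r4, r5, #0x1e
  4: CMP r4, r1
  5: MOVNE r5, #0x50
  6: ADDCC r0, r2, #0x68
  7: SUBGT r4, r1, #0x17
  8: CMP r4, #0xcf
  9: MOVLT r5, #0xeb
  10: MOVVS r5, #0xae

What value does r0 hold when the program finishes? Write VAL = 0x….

[0] flags=0010 → (cmp)
[1] flags=0010 LT?F → skip
[2] flags=0010 PL?T → r5=0x80
[3] flags=0010 PL?T → r4=0x62
[4] flags=1000 → (cmp)
[5] flags=1000 NE?T → r5=0x50
[6] flags=1000 CC?T → r0=0x77
[7] flags=1000 GT?F → skip
[8] flags=1001 → (cmp)
[9] flags=1001 LT?F → skip
[10] flags=1001 VS?T → r5=0xae

VAL = 0x77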